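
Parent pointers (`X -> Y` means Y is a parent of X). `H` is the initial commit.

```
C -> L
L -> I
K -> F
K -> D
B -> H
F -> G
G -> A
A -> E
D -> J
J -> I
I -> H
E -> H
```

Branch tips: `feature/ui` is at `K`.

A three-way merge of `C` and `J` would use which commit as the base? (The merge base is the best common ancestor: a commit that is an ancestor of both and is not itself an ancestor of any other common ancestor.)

I

Ancestors of C: {C, H, I, L}.
Ancestors of J: {H, I, J}.
Common ancestors: {H, I}.
Among these, I is not an ancestor of any other common ancestor — it is the merge base.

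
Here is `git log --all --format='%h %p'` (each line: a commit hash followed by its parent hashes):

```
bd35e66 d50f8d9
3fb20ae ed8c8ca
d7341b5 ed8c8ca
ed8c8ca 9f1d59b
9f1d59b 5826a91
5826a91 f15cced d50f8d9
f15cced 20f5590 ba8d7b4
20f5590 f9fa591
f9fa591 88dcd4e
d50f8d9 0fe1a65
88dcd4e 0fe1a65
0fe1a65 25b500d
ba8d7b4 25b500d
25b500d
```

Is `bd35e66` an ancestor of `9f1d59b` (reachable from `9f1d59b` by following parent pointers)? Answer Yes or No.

Ancestors of 9f1d59b: {0fe1a65, 20f5590, 25b500d, 5826a91, 88dcd4e, 9f1d59b, ba8d7b4, d50f8d9, f15cced, f9fa591}.
bd35e66 is not in that set, so it is not an ancestor of 9f1d59b.

No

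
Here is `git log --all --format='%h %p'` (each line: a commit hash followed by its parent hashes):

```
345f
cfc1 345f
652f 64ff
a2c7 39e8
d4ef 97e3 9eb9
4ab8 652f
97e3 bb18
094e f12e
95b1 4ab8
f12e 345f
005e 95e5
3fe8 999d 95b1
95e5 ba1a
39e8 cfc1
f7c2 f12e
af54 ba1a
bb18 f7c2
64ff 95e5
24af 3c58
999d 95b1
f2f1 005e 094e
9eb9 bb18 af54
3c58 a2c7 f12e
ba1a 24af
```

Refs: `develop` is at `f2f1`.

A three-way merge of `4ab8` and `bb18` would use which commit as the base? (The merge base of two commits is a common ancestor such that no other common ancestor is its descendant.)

Ancestors of 4ab8: {24af, 345f, 39e8, 3c58, 4ab8, 64ff, 652f, 95e5, a2c7, ba1a, cfc1, f12e}.
Ancestors of bb18: {345f, bb18, f12e, f7c2}.
Common ancestors: {345f, f12e}.
Among these, f12e is not an ancestor of any other common ancestor — it is the merge base.

f12e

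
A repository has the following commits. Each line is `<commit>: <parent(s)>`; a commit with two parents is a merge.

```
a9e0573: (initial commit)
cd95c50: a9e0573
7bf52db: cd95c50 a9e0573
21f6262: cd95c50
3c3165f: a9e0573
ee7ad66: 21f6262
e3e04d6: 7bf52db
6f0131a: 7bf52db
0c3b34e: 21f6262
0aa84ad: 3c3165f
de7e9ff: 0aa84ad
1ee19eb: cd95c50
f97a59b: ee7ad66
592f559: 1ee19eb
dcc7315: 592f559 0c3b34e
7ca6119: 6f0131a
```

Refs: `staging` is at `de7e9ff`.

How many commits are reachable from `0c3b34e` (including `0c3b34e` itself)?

Walking parent pointers from 0c3b34e: reachable set = {0c3b34e, 21f6262, a9e0573, cd95c50}.
That is 4 commits.

4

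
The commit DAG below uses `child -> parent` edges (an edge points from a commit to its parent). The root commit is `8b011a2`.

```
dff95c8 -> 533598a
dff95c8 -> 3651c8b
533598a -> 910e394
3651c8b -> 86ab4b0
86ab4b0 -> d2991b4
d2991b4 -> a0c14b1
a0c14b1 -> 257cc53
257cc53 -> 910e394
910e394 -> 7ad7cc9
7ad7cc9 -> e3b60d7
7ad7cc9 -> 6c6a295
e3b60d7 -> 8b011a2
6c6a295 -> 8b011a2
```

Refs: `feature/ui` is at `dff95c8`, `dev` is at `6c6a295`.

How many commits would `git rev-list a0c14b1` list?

7

Walking parent pointers from a0c14b1: reachable set = {257cc53, 6c6a295, 7ad7cc9, 8b011a2, 910e394, a0c14b1, e3b60d7}.
That is 7 commits.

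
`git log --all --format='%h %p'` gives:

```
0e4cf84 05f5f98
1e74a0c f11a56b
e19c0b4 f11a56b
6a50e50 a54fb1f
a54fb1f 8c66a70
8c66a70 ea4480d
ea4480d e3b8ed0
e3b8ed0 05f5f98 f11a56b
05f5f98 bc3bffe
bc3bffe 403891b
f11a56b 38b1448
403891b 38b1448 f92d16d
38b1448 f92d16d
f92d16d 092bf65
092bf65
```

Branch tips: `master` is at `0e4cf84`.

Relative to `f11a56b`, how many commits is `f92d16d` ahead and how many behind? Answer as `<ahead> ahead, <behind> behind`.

Reachable from f92d16d: {092bf65, f92d16d}.
Reachable from f11a56b: {092bf65, 38b1448, f11a56b, f92d16d}.
Only in f92d16d's history (ahead): {} — 0.
Only in f11a56b's history (behind): {38b1448, f11a56b} — 2.

0 ahead, 2 behind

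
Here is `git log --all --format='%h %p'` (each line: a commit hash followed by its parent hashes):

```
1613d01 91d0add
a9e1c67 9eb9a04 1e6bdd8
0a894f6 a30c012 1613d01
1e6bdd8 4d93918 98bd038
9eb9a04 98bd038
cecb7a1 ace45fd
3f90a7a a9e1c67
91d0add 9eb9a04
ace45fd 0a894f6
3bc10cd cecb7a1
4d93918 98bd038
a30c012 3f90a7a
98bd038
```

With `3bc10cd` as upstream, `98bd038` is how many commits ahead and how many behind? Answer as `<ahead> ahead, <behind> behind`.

Reachable from 98bd038: {98bd038}.
Reachable from 3bc10cd: {0a894f6, 1613d01, 1e6bdd8, 3bc10cd, 3f90a7a, 4d93918, 91d0add, 98bd038, 9eb9a04, a30c012, a9e1c67, ace45fd, cecb7a1}.
Only in 98bd038's history (ahead): {} — 0.
Only in 3bc10cd's history (behind): {0a894f6, 1613d01, 1e6bdd8, 3bc10cd, 3f90a7a, 4d93918, 91d0add, 9eb9a04, a30c012, a9e1c67, ace45fd, cecb7a1} — 12.

0 ahead, 12 behind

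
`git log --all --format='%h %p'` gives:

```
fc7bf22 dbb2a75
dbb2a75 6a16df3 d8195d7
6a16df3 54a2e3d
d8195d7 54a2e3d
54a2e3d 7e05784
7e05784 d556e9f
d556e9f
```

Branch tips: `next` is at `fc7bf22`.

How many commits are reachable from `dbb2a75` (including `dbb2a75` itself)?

Walking parent pointers from dbb2a75: reachable set = {54a2e3d, 6a16df3, 7e05784, d556e9f, d8195d7, dbb2a75}.
That is 6 commits.

6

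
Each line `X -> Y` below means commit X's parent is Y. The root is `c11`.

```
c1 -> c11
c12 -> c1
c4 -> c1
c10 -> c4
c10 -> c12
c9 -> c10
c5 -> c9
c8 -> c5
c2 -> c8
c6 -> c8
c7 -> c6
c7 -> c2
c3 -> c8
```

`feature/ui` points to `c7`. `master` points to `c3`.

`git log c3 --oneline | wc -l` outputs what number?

9

Walking parent pointers from c3: reachable set = {c1, c10, c11, c12, c3, c4, c5, c8, c9}.
That is 9 commits.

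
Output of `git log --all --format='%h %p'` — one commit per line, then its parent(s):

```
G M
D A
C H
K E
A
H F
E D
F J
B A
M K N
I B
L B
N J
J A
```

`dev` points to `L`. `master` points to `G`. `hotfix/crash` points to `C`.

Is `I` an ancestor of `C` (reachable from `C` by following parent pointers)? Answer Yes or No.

No

Ancestors of C: {A, C, F, H, J}.
I is not in that set, so it is not an ancestor of C.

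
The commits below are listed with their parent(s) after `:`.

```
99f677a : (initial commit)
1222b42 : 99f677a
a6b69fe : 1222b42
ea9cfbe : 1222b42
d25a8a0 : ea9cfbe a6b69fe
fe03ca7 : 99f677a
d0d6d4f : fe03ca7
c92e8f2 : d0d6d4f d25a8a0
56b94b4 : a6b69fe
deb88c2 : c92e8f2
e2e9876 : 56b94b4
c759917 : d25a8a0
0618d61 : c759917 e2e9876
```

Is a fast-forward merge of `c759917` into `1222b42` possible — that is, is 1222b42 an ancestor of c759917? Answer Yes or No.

A fast-forward from 1222b42 to c759917 is possible iff 1222b42 is an ancestor of c759917.
Ancestors of c759917: {1222b42, 99f677a, a6b69fe, c759917, d25a8a0, ea9cfbe}.
1222b42 is among them, so fast-forward is possible.

Yes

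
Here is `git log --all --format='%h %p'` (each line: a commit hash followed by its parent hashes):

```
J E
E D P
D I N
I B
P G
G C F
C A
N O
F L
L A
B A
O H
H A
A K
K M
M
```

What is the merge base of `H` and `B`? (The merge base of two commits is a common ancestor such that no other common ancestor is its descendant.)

A

Ancestors of H: {A, H, K, M}.
Ancestors of B: {A, B, K, M}.
Common ancestors: {A, K, M}.
Among these, A is not an ancestor of any other common ancestor — it is the merge base.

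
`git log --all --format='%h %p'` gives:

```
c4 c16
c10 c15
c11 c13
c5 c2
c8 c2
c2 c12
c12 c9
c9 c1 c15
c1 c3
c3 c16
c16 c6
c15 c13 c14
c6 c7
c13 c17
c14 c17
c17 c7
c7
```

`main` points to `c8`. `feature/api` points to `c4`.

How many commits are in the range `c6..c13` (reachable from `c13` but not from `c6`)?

2

Reachable from c13: {c13, c17, c7}.
Reachable from c6: {c6, c7}.
In c13's history but not c6's: {c13, c17} — 2 commits.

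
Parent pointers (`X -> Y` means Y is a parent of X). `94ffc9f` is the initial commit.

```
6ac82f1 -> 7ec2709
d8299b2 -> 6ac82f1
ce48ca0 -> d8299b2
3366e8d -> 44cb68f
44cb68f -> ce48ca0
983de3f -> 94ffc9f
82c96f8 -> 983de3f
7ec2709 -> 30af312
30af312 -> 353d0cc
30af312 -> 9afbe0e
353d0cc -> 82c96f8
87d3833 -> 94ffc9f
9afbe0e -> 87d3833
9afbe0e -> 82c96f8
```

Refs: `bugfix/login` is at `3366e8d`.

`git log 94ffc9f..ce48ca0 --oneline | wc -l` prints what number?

10

Reachable from ce48ca0: {30af312, 353d0cc, 6ac82f1, 7ec2709, 82c96f8, 87d3833, 94ffc9f, 983de3f, 9afbe0e, ce48ca0, d8299b2}.
Reachable from 94ffc9f: {94ffc9f}.
In ce48ca0's history but not 94ffc9f's: {30af312, 353d0cc, 6ac82f1, 7ec2709, 82c96f8, 87d3833, 983de3f, 9afbe0e, ce48ca0, d8299b2} — 10 commits.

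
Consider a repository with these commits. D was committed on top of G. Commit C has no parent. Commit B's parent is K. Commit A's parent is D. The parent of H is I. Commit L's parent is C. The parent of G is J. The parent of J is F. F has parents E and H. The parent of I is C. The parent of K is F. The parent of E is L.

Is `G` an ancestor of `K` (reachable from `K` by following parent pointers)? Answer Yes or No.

No

Ancestors of K: {C, E, F, H, I, K, L}.
G is not in that set, so it is not an ancestor of K.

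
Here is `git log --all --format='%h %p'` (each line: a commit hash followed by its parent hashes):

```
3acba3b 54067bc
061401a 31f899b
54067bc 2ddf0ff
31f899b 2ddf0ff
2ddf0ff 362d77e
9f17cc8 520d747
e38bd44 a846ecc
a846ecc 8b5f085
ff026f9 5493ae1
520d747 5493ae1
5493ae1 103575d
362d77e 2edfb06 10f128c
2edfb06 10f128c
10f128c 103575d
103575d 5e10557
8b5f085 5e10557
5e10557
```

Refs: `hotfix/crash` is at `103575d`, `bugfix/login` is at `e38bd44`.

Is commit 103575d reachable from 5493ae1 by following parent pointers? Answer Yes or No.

Yes

Ancestors of 5493ae1 (commits reachable by following parents): {103575d, 5493ae1, 5e10557}.
103575d is in that set, so it is an ancestor of 5493ae1.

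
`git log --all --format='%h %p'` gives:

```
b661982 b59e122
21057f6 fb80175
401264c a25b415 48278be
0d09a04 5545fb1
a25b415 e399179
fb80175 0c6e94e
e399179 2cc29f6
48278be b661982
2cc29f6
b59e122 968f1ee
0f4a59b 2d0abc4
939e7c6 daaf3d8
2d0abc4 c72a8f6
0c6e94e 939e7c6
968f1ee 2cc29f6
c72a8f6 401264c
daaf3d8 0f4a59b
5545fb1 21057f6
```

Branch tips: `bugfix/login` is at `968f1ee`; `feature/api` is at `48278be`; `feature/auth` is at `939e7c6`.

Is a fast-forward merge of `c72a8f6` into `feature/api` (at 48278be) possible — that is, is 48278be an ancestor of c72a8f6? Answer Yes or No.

Yes

A fast-forward from 48278be to c72a8f6 is possible iff 48278be is an ancestor of c72a8f6.
Ancestors of c72a8f6: {2cc29f6, 401264c, 48278be, 968f1ee, a25b415, b59e122, b661982, c72a8f6, e399179}.
48278be is among them, so fast-forward is possible.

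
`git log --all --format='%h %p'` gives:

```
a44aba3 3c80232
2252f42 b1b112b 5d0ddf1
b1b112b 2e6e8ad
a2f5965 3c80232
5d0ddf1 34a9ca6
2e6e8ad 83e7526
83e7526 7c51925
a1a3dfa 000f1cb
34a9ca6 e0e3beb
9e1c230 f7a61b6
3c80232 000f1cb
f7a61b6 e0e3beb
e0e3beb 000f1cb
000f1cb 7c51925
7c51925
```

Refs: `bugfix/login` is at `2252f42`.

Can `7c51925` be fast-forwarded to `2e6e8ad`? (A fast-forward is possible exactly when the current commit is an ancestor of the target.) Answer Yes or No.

A fast-forward from 7c51925 to 2e6e8ad is possible iff 7c51925 is an ancestor of 2e6e8ad.
Ancestors of 2e6e8ad: {2e6e8ad, 7c51925, 83e7526}.
7c51925 is among them, so fast-forward is possible.

Yes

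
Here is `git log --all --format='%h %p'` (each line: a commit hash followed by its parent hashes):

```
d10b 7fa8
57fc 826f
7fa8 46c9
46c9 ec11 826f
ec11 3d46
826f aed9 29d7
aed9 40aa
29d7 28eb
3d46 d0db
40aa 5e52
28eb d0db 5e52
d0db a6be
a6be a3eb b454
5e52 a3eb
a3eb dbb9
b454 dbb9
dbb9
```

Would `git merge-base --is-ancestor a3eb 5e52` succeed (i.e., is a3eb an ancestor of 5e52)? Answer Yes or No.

Yes

Ancestors of 5e52 (commits reachable by following parents): {5e52, a3eb, dbb9}.
a3eb is in that set, so it is an ancestor of 5e52.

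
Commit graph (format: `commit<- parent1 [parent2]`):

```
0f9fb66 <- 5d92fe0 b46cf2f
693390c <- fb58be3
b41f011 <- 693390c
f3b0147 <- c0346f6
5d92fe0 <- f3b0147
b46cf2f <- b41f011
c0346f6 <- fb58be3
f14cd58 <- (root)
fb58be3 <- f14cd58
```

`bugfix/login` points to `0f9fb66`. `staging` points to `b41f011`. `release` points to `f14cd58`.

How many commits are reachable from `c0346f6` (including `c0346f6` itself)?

Walking parent pointers from c0346f6: reachable set = {c0346f6, f14cd58, fb58be3}.
That is 3 commits.

3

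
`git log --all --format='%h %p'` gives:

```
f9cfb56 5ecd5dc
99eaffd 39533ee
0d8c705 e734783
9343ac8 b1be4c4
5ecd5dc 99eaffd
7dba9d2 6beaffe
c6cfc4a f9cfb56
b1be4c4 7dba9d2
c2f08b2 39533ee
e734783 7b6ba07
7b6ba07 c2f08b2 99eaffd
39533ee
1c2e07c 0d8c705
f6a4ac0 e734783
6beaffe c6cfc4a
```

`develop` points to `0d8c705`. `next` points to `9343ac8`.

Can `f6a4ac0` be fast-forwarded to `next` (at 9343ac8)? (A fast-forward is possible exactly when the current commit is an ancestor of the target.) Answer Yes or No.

No

A fast-forward from f6a4ac0 to 9343ac8 is possible iff f6a4ac0 is an ancestor of 9343ac8.
Ancestors of 9343ac8: {39533ee, 5ecd5dc, 6beaffe, 7dba9d2, 9343ac8, 99eaffd, b1be4c4, c6cfc4a, f9cfb56}.
f6a4ac0 is not among them, so fast-forward is not possible.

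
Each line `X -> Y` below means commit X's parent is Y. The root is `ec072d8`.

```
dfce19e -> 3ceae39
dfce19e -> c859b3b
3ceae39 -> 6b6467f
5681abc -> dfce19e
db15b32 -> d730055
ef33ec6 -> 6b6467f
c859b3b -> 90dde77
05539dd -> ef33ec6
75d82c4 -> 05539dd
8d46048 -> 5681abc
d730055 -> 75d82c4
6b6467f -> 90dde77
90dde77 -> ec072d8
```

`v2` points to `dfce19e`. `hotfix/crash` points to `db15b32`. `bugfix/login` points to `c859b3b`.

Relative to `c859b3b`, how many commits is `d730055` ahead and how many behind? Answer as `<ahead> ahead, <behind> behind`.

5 ahead, 1 behind

Reachable from d730055: {05539dd, 6b6467f, 75d82c4, 90dde77, d730055, ec072d8, ef33ec6}.
Reachable from c859b3b: {90dde77, c859b3b, ec072d8}.
Only in d730055's history (ahead): {05539dd, 6b6467f, 75d82c4, d730055, ef33ec6} — 5.
Only in c859b3b's history (behind): {c859b3b} — 1.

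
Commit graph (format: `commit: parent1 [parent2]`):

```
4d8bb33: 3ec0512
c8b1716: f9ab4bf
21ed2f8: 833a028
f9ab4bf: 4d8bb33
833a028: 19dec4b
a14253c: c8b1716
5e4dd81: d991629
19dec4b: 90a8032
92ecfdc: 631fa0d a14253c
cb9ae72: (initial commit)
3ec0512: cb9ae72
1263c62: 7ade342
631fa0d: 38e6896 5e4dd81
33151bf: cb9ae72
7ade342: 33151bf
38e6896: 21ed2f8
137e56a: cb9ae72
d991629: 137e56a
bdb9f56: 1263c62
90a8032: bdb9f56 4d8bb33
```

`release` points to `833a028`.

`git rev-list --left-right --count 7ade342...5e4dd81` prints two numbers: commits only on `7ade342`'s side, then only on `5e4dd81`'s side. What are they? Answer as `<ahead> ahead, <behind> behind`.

Reachable from 7ade342: {33151bf, 7ade342, cb9ae72}.
Reachable from 5e4dd81: {137e56a, 5e4dd81, cb9ae72, d991629}.
Only in 7ade342's history (ahead): {33151bf, 7ade342} — 2.
Only in 5e4dd81's history (behind): {137e56a, 5e4dd81, d991629} — 3.

2 ahead, 3 behind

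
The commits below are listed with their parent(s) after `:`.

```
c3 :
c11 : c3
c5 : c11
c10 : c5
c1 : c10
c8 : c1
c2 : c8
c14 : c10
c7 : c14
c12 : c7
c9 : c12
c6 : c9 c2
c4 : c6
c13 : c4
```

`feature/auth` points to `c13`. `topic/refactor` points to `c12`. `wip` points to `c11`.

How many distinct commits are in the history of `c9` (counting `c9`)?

8

Walking parent pointers from c9: reachable set = {c10, c11, c12, c14, c3, c5, c7, c9}.
That is 8 commits.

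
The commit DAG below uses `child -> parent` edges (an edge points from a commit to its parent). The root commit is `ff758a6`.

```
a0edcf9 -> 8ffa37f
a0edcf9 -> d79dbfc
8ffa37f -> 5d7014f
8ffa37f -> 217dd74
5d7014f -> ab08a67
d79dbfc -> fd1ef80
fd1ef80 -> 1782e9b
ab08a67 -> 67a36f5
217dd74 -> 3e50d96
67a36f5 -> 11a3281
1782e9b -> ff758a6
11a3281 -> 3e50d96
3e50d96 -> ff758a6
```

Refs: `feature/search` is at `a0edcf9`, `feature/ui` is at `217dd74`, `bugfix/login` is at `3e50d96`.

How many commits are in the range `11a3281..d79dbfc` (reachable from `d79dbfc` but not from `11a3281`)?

3

Reachable from d79dbfc: {1782e9b, d79dbfc, fd1ef80, ff758a6}.
Reachable from 11a3281: {11a3281, 3e50d96, ff758a6}.
In d79dbfc's history but not 11a3281's: {1782e9b, d79dbfc, fd1ef80} — 3 commits.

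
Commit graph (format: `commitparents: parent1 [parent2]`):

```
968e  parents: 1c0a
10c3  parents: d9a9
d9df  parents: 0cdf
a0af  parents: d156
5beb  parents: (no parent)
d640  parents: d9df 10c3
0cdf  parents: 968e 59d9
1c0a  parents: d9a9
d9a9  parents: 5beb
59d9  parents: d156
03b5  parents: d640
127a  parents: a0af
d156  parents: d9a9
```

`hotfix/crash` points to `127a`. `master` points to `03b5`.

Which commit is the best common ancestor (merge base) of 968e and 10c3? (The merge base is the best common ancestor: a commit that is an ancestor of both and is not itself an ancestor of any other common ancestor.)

d9a9

Ancestors of 968e: {1c0a, 5beb, 968e, d9a9}.
Ancestors of 10c3: {10c3, 5beb, d9a9}.
Common ancestors: {5beb, d9a9}.
Among these, d9a9 is not an ancestor of any other common ancestor — it is the merge base.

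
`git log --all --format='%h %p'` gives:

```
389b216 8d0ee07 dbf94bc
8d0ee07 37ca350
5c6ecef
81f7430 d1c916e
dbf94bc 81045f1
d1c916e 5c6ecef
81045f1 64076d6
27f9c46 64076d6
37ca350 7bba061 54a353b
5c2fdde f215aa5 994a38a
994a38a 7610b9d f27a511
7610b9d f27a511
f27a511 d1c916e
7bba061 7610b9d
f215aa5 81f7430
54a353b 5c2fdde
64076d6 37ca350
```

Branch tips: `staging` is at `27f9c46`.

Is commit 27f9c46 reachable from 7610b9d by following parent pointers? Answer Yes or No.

Ancestors of 7610b9d: {5c6ecef, 7610b9d, d1c916e, f27a511}.
27f9c46 is not in that set, so it is not an ancestor of 7610b9d.

No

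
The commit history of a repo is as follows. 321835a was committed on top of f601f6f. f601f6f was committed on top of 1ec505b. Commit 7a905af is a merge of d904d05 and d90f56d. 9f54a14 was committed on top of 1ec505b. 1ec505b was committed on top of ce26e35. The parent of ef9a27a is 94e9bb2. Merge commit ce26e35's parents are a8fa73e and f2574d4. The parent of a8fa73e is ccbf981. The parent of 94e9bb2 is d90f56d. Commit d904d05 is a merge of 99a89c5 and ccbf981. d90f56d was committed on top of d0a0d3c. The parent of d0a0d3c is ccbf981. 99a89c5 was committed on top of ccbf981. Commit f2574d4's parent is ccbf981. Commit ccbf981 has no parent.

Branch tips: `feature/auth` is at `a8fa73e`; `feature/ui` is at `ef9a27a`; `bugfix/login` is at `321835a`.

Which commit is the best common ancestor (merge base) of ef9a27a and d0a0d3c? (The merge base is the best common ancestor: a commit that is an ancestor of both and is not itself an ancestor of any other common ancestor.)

d0a0d3c

Ancestors of ef9a27a: {94e9bb2, ccbf981, d0a0d3c, d90f56d, ef9a27a}.
Ancestors of d0a0d3c: {ccbf981, d0a0d3c}.
Common ancestors: {ccbf981, d0a0d3c}.
Among these, d0a0d3c is not an ancestor of any other common ancestor — it is the merge base.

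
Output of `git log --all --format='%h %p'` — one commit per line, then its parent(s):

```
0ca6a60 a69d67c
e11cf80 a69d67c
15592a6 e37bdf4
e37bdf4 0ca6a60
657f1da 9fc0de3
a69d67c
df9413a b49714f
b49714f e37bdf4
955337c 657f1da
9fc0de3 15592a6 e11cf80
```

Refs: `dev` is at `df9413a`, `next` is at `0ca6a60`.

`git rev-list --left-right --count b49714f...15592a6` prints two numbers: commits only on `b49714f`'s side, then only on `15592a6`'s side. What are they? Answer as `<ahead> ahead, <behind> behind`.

Reachable from b49714f: {0ca6a60, a69d67c, b49714f, e37bdf4}.
Reachable from 15592a6: {0ca6a60, 15592a6, a69d67c, e37bdf4}.
Only in b49714f's history (ahead): {b49714f} — 1.
Only in 15592a6's history (behind): {15592a6} — 1.

1 ahead, 1 behind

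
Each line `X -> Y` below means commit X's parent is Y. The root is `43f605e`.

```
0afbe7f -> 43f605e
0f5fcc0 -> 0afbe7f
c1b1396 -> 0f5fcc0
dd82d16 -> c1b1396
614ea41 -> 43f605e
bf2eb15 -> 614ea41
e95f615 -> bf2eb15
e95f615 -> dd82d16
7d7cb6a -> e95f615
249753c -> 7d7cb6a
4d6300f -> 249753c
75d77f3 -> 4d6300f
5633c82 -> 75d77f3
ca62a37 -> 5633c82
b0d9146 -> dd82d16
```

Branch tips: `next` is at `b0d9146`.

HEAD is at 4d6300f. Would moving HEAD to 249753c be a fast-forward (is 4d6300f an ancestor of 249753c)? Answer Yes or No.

No

A fast-forward from 4d6300f to 249753c is possible iff 4d6300f is an ancestor of 249753c.
Ancestors of 249753c: {0afbe7f, 0f5fcc0, 249753c, 43f605e, 614ea41, 7d7cb6a, bf2eb15, c1b1396, dd82d16, e95f615}.
4d6300f is not among them, so fast-forward is not possible.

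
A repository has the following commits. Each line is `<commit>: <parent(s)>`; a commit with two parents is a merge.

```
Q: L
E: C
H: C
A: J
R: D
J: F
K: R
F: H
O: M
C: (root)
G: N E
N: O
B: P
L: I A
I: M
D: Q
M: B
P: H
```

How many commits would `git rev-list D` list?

12

Walking parent pointers from D: reachable set = {A, B, C, D, F, H, I, J, L, M, P, Q}.
That is 12 commits.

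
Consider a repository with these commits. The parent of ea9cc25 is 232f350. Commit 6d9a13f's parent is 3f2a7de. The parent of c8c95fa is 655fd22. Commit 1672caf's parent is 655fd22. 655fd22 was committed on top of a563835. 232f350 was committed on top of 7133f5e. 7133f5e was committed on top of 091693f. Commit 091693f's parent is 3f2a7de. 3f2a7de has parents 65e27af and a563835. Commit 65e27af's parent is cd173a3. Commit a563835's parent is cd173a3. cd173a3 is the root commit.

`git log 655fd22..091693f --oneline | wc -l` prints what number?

Reachable from 091693f: {091693f, 3f2a7de, 65e27af, a563835, cd173a3}.
Reachable from 655fd22: {655fd22, a563835, cd173a3}.
In 091693f's history but not 655fd22's: {091693f, 3f2a7de, 65e27af} — 3 commits.

3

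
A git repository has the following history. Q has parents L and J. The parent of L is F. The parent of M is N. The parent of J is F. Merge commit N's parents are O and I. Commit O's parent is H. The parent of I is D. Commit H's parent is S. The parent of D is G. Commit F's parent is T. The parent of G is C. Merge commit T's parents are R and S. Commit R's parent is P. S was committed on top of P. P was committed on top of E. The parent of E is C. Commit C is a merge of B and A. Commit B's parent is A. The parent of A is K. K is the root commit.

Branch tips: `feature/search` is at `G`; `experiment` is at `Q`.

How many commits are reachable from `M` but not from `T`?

Reachable from M: {A, B, C, D, E, G, H, I, K, M, N, O, P, S}.
Reachable from T: {A, B, C, E, K, P, R, S, T}.
In M's history but not T's: {D, G, H, I, M, N, O} — 7 commits.

7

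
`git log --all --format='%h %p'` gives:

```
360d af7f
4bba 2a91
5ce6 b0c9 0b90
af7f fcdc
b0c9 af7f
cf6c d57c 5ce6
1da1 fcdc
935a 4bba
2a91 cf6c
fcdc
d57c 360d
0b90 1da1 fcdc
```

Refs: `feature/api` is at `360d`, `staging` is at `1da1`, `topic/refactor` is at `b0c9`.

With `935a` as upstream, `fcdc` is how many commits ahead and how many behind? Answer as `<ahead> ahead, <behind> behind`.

Reachable from fcdc: {fcdc}.
Reachable from 935a: {0b90, 1da1, 2a91, 360d, 4bba, 5ce6, 935a, af7f, b0c9, cf6c, d57c, fcdc}.
Only in fcdc's history (ahead): {} — 0.
Only in 935a's history (behind): {0b90, 1da1, 2a91, 360d, 4bba, 5ce6, 935a, af7f, b0c9, cf6c, d57c} — 11.

0 ahead, 11 behind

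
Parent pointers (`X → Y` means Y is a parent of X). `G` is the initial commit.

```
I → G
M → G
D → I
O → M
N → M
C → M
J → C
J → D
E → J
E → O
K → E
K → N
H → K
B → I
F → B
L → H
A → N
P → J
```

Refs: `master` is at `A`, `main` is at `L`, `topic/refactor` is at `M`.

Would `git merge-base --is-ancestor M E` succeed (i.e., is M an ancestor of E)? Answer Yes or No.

Yes

Ancestors of E (commits reachable by following parents): {C, D, E, G, I, J, M, O}.
M is in that set, so it is an ancestor of E.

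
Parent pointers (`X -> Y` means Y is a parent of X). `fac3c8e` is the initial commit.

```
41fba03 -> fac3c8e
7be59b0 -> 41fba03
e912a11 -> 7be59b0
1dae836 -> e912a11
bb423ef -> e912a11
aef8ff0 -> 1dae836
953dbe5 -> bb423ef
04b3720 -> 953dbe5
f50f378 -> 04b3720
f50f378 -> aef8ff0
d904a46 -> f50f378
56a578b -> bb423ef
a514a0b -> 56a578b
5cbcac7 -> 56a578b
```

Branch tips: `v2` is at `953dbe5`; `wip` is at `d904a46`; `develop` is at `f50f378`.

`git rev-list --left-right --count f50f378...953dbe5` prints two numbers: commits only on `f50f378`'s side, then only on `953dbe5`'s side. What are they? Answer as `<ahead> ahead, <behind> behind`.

Reachable from f50f378: {04b3720, 1dae836, 41fba03, 7be59b0, 953dbe5, aef8ff0, bb423ef, e912a11, f50f378, fac3c8e}.
Reachable from 953dbe5: {41fba03, 7be59b0, 953dbe5, bb423ef, e912a11, fac3c8e}.
Only in f50f378's history (ahead): {04b3720, 1dae836, aef8ff0, f50f378} — 4.
Only in 953dbe5's history (behind): {} — 0.

4 ahead, 0 behind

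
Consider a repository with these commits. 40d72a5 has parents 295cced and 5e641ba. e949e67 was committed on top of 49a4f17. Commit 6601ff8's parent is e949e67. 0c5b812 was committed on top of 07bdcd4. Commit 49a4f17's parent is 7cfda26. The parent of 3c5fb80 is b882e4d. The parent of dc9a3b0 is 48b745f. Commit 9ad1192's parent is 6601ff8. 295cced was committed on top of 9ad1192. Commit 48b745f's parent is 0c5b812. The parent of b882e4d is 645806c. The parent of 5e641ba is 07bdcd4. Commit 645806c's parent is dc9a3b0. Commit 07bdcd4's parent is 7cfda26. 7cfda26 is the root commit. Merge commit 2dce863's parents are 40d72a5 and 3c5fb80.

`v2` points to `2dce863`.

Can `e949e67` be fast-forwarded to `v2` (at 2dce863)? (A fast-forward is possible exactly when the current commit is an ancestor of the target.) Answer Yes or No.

Yes

A fast-forward from e949e67 to 2dce863 is possible iff e949e67 is an ancestor of 2dce863.
Ancestors of 2dce863: {07bdcd4, 0c5b812, 295cced, 2dce863, 3c5fb80, 40d72a5, 48b745f, 49a4f17, 5e641ba, 645806c, 6601ff8, 7cfda26, 9ad1192, b882e4d, dc9a3b0, e949e67}.
e949e67 is among them, so fast-forward is possible.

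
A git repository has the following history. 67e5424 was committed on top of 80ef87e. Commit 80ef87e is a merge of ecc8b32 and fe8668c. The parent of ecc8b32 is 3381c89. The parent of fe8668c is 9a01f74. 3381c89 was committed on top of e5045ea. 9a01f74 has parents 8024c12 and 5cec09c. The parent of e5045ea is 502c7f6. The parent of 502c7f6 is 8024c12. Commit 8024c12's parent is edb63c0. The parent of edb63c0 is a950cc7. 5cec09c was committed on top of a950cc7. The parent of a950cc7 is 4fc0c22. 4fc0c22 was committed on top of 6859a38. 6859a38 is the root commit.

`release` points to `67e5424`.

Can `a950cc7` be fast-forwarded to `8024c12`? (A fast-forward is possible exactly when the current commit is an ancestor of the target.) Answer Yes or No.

Yes

A fast-forward from a950cc7 to 8024c12 is possible iff a950cc7 is an ancestor of 8024c12.
Ancestors of 8024c12: {4fc0c22, 6859a38, 8024c12, a950cc7, edb63c0}.
a950cc7 is among them, so fast-forward is possible.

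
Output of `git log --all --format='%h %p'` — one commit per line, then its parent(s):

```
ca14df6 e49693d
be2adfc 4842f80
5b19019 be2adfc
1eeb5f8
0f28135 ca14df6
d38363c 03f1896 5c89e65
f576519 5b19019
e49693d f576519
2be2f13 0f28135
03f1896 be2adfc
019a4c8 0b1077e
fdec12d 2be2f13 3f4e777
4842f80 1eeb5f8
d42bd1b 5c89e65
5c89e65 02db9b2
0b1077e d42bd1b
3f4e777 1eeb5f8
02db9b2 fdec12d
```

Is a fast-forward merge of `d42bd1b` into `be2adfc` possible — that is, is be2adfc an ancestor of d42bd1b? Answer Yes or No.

Yes

A fast-forward from be2adfc to d42bd1b is possible iff be2adfc is an ancestor of d42bd1b.
Ancestors of d42bd1b: {02db9b2, 0f28135, 1eeb5f8, 2be2f13, 3f4e777, 4842f80, 5b19019, 5c89e65, be2adfc, ca14df6, d42bd1b, e49693d, f576519, fdec12d}.
be2adfc is among them, so fast-forward is possible.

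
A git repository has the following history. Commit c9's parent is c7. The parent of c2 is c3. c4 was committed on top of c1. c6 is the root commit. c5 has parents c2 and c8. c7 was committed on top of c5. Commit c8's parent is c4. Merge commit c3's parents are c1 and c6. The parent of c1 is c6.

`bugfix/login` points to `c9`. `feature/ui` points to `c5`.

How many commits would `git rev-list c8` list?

4

Walking parent pointers from c8: reachable set = {c1, c4, c6, c8}.
That is 4 commits.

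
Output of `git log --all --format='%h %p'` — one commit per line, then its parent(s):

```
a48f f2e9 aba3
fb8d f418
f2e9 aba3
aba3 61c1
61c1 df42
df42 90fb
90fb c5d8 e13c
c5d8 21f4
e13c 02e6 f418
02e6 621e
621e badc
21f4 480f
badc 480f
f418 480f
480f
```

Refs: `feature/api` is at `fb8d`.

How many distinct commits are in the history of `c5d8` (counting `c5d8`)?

3

Walking parent pointers from c5d8: reachable set = {21f4, 480f, c5d8}.
That is 3 commits.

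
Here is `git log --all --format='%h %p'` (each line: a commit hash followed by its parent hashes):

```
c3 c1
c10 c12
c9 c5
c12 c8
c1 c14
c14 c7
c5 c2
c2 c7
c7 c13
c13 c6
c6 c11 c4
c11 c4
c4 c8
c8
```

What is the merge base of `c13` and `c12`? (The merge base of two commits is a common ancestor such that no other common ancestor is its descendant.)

Ancestors of c13: {c11, c13, c4, c6, c8}.
Ancestors of c12: {c12, c8}.
Common ancestors: {c8}.
The only common ancestor is c8, so it is the merge base.

c8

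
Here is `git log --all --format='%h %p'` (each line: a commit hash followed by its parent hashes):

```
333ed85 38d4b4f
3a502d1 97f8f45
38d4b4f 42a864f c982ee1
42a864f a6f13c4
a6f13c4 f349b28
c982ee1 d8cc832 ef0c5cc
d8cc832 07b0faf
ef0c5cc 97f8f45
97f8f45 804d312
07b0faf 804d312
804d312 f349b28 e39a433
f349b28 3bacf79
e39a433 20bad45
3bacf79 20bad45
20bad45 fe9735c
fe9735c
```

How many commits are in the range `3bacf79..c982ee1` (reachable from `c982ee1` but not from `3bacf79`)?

Reachable from c982ee1: {07b0faf, 20bad45, 3bacf79, 804d312, 97f8f45, c982ee1, d8cc832, e39a433, ef0c5cc, f349b28, fe9735c}.
Reachable from 3bacf79: {20bad45, 3bacf79, fe9735c}.
In c982ee1's history but not 3bacf79's: {07b0faf, 804d312, 97f8f45, c982ee1, d8cc832, e39a433, ef0c5cc, f349b28} — 8 commits.

8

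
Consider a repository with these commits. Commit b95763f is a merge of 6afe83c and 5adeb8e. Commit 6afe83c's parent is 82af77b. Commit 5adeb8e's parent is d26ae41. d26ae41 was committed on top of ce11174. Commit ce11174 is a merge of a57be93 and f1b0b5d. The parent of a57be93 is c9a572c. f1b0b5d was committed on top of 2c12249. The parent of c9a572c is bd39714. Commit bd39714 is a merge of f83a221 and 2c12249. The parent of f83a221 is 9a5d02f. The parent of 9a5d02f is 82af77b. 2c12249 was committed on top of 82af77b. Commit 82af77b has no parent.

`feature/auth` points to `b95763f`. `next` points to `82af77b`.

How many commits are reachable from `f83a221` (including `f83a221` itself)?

Walking parent pointers from f83a221: reachable set = {82af77b, 9a5d02f, f83a221}.
That is 3 commits.

3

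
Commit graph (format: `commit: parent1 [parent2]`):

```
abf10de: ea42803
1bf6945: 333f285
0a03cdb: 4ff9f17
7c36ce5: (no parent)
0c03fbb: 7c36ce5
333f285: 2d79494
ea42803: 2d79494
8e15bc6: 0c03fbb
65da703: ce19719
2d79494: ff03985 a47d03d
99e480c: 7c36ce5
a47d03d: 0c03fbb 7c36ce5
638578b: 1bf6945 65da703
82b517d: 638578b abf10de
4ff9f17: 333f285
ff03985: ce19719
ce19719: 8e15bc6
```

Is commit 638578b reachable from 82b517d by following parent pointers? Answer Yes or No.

Yes

Ancestors of 82b517d (commits reachable by following parents): {0c03fbb, 1bf6945, 2d79494, 333f285, 638578b, 65da703, 7c36ce5, 82b517d, 8e15bc6, a47d03d, abf10de, ce19719, ea42803, ff03985}.
638578b is in that set, so it is an ancestor of 82b517d.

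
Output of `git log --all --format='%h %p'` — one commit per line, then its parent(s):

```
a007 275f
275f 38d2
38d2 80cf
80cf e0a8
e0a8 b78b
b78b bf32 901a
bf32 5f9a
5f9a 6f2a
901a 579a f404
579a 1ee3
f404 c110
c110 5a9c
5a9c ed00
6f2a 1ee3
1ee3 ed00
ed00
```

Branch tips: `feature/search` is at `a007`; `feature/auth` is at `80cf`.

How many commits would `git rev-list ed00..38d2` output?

13

Reachable from 38d2: {1ee3, 38d2, 579a, 5a9c, 5f9a, 6f2a, 80cf, 901a, b78b, bf32, c110, e0a8, ed00, f404}.
Reachable from ed00: {ed00}.
In 38d2's history but not ed00's: {1ee3, 38d2, 579a, 5a9c, 5f9a, 6f2a, 80cf, 901a, b78b, bf32, c110, e0a8, f404} — 13 commits.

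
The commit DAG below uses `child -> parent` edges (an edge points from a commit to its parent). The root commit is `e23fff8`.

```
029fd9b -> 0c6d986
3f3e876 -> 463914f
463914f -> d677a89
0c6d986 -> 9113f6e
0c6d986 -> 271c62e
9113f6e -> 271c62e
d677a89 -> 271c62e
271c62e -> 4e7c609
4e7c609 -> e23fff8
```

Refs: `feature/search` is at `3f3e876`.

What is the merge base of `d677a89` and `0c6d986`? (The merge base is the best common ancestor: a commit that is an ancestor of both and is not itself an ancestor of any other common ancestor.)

Ancestors of d677a89: {271c62e, 4e7c609, d677a89, e23fff8}.
Ancestors of 0c6d986: {0c6d986, 271c62e, 4e7c609, 9113f6e, e23fff8}.
Common ancestors: {271c62e, 4e7c609, e23fff8}.
Among these, 271c62e is not an ancestor of any other common ancestor — it is the merge base.

271c62e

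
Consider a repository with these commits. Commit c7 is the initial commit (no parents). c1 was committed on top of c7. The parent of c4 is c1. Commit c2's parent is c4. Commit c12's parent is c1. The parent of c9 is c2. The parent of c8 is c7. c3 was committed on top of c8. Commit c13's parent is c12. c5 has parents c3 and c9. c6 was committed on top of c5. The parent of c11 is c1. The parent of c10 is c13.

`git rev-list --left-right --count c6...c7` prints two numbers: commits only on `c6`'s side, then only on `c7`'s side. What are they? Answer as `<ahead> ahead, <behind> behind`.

8 ahead, 0 behind

Reachable from c6: {c1, c2, c3, c4, c5, c6, c7, c8, c9}.
Reachable from c7: {c7}.
Only in c6's history (ahead): {c1, c2, c3, c4, c5, c6, c8, c9} — 8.
Only in c7's history (behind): {} — 0.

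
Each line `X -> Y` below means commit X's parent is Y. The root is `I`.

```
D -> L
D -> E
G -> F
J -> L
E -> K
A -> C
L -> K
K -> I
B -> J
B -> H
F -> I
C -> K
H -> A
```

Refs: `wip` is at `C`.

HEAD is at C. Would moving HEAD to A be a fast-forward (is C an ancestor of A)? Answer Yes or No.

A fast-forward from C to A is possible iff C is an ancestor of A.
Ancestors of A: {A, C, I, K}.
C is among them, so fast-forward is possible.

Yes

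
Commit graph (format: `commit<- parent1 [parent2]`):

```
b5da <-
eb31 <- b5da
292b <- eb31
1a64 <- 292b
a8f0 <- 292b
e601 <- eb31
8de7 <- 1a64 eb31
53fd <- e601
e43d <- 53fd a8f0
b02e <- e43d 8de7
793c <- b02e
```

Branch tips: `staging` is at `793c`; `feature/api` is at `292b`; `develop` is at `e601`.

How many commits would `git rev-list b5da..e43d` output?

6

Reachable from e43d: {292b, 53fd, a8f0, b5da, e43d, e601, eb31}.
Reachable from b5da: {b5da}.
In e43d's history but not b5da's: {292b, 53fd, a8f0, e43d, e601, eb31} — 6 commits.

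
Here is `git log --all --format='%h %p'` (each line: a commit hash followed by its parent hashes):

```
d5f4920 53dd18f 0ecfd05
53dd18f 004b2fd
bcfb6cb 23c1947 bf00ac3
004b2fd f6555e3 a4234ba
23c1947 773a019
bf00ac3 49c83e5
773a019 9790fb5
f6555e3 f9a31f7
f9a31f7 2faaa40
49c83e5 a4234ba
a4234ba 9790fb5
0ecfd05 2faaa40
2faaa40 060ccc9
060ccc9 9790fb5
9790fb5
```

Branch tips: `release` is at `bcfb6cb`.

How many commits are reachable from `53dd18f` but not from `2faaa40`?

Reachable from 53dd18f: {004b2fd, 060ccc9, 2faaa40, 53dd18f, 9790fb5, a4234ba, f6555e3, f9a31f7}.
Reachable from 2faaa40: {060ccc9, 2faaa40, 9790fb5}.
In 53dd18f's history but not 2faaa40's: {004b2fd, 53dd18f, a4234ba, f6555e3, f9a31f7} — 5 commits.

5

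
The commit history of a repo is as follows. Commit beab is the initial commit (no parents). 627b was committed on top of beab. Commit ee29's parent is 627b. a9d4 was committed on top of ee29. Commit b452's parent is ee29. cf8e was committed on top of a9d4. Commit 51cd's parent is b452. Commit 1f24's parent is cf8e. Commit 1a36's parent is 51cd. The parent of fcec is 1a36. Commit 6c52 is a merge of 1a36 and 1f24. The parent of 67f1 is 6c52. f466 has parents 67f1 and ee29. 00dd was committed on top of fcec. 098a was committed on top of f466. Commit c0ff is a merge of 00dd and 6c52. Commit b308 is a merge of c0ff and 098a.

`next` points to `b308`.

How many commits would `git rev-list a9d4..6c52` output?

Reachable from 6c52: {1a36, 1f24, 51cd, 627b, 6c52, a9d4, b452, beab, cf8e, ee29}.
Reachable from a9d4: {627b, a9d4, beab, ee29}.
In 6c52's history but not a9d4's: {1a36, 1f24, 51cd, 6c52, b452, cf8e} — 6 commits.

6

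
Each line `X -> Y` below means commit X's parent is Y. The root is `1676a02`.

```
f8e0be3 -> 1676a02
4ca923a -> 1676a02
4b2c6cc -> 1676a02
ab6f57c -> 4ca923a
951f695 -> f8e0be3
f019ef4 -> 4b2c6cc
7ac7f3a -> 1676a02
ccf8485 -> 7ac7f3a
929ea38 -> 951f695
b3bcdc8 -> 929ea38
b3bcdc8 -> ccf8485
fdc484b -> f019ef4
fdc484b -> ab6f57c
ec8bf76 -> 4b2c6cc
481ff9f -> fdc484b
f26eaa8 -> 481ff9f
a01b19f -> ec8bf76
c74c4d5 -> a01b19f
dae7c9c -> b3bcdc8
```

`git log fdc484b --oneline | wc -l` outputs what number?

6

Walking parent pointers from fdc484b: reachable set = {1676a02, 4b2c6cc, 4ca923a, ab6f57c, f019ef4, fdc484b}.
That is 6 commits.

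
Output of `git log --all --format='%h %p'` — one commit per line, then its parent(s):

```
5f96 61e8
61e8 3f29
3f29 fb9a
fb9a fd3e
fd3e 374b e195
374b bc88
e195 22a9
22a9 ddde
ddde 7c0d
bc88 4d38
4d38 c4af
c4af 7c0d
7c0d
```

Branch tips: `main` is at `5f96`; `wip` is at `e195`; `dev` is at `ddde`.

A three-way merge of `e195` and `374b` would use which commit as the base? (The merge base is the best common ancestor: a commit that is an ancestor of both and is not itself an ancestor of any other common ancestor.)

Ancestors of e195: {22a9, 7c0d, ddde, e195}.
Ancestors of 374b: {374b, 4d38, 7c0d, bc88, c4af}.
Common ancestors: {7c0d}.
The only common ancestor is 7c0d, so it is the merge base.

7c0d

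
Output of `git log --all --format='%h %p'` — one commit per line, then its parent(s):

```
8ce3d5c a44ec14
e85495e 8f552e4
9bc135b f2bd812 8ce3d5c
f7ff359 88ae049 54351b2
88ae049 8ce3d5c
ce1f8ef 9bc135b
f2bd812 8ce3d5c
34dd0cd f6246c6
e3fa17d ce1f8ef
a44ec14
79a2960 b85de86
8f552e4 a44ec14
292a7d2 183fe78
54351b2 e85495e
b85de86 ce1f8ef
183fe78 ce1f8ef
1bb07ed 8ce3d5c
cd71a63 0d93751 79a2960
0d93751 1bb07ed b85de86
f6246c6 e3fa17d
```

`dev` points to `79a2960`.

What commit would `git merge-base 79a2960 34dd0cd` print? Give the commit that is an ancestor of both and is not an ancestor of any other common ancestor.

Ancestors of 79a2960: {79a2960, 8ce3d5c, 9bc135b, a44ec14, b85de86, ce1f8ef, f2bd812}.
Ancestors of 34dd0cd: {34dd0cd, 8ce3d5c, 9bc135b, a44ec14, ce1f8ef, e3fa17d, f2bd812, f6246c6}.
Common ancestors: {8ce3d5c, 9bc135b, a44ec14, ce1f8ef, f2bd812}.
Among these, ce1f8ef is not an ancestor of any other common ancestor — it is the merge base.

ce1f8ef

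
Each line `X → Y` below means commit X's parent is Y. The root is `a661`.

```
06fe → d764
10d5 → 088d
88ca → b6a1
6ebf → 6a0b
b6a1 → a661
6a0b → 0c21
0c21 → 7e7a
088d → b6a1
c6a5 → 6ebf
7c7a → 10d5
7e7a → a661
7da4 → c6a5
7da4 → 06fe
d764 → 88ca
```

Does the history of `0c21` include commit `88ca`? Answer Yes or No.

No

Ancestors of 0c21: {0c21, 7e7a, a661}.
88ca is not in that set, so it is not an ancestor of 0c21.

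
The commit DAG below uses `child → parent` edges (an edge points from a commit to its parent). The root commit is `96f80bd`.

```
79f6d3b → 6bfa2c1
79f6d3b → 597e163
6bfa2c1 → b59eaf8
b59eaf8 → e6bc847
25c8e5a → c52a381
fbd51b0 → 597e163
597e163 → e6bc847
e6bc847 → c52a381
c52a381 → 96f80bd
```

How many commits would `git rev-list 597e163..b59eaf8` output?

Reachable from b59eaf8: {96f80bd, b59eaf8, c52a381, e6bc847}.
Reachable from 597e163: {597e163, 96f80bd, c52a381, e6bc847}.
In b59eaf8's history but not 597e163's: {b59eaf8} — 1 commit.

1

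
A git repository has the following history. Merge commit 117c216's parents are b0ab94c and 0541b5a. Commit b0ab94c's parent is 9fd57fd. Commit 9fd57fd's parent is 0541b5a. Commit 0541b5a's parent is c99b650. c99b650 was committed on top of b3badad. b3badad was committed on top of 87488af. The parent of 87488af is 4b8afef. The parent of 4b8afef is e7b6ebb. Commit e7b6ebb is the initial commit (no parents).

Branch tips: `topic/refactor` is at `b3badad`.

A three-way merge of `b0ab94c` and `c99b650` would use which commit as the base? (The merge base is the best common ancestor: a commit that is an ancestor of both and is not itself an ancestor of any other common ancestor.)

c99b650

Ancestors of b0ab94c: {0541b5a, 4b8afef, 87488af, 9fd57fd, b0ab94c, b3badad, c99b650, e7b6ebb}.
Ancestors of c99b650: {4b8afef, 87488af, b3badad, c99b650, e7b6ebb}.
Common ancestors: {4b8afef, 87488af, b3badad, c99b650, e7b6ebb}.
Among these, c99b650 is not an ancestor of any other common ancestor — it is the merge base.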